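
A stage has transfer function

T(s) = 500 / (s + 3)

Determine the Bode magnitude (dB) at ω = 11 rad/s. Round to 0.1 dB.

32.8 dB

Substitute s = j11:
Numerator: 500 = 500 + j0
Denominator: (j11) + 3 = 3 + j11
|N| = √(500² + 0²) ≈ 500, ∠N ≈ 0.00°
|D| = √(3² + 11²) ≈ 11.402, ∠D ≈ 74.74°
|T| = 500 / 11.402 ≈ 43.852
Gain = 20 log₁₀(43.852) ≈ 32.84 dB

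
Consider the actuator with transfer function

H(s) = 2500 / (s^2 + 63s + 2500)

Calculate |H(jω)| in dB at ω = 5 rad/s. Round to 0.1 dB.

0.0 dB

At s = jω = j5:
quadratic: (j5)² + 63·j5 + 2500 = 2475 + j315 → |·| ≈ 2495, ∠ ≈ 7.25°
|H| = 2500 / 2495 ≈ 1.002
Gain = 20 log₁₀(1.002) ≈ 0.02 dB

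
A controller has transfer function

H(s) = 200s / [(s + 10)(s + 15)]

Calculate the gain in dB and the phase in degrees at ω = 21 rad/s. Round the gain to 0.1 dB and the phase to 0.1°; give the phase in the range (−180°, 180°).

16.9 dB, -29.0°

At s = jω = j21:
zero at origin: s = j21 → |·| = 21, ∠ = 90.00°
pole (s+10): 10 + j21 → |·| = √(10²+21²) = √541 ≈ 23.259, ∠ = arctan(21/10) ≈ 64.54°
pole (s+15): 15 + j21 → |·| = √(15²+21²) = √666 ≈ 25.807, ∠ = arctan(21/15) ≈ 54.46°
|H| = 200 · 21 / 600.25 ≈ 6.9971
Gain = 20 log₁₀(6.9971) ≈ 16.90 dB
∠H = 90.00° − 119.00° = -29.00°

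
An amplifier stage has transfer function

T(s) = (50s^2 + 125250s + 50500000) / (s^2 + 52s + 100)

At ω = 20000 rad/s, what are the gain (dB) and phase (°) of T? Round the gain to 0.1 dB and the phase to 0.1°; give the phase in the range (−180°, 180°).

34.0 dB, -7.0°

Substitute s = j20000:
Numerator: 50(j20000)^2 + 125250(j20000) + 50500000 = -19949500000 + j2505000000
Denominator: (j20000)^2 + 52(j20000) + 100 = -399999900 + j1040000
|N| = √(19949500000² + 2505000000²) ≈ 2.0106e+10, ∠N ≈ 172.84°
|D| = √(399999900² + 1040000²) ≈ 4e+08, ∠D ≈ 179.85°
|T| = 2.0106e+10 / 4e+08 ≈ 50.265
Gain = 20 log₁₀(50.265) ≈ 34.03 dB
∠T = 172.84° − 179.85° = -7.01°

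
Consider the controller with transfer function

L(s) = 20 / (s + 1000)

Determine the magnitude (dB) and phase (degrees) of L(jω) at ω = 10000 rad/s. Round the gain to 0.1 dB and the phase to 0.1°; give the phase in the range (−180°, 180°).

-54.0 dB, -84.3°

At s = jω = j10000:
pole (s+1000): 1000 + j10000 → |·| = √(1000²+10000²) = √101000000 ≈ 10050, ∠ = arctan(10000/1000) ≈ 84.29°
|L| = 20 / 10050 ≈ 0.00199
Gain = 20 log₁₀(0.00199) ≈ -54.02 dB
∠L = 0.00° − 84.29° = -84.29°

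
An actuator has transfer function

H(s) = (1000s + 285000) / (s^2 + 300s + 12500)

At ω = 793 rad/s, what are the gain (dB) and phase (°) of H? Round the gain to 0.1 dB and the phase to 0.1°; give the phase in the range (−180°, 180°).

Substitute s = j793:
Numerator: 1000(j793) + 285000 = 285000 + j793000
Denominator: (j793)^2 + 300(j793) + 12500 = -616349 + j237900
|N| = √(285000² + 793000²) ≈ 8.4266e+05, ∠N ≈ 70.23°
|D| = √(616349² + 237900²) ≈ 6.6067e+05, ∠D ≈ 158.89°
|H| = 8.4266e+05 / 6.6067e+05 ≈ 1.2755
Gain = 20 log₁₀(1.2755) ≈ 2.11 dB
∠H = 70.23° − 158.89° = -88.66°

2.1 dB, -88.7°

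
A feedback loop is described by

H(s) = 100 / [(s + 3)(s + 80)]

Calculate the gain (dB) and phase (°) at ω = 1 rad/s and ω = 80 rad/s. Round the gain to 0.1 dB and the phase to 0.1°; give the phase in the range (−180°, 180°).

At s = jω = j1:
pole (s+3): 3 + j1 → |·| = √(3²+1²) = √10 ≈ 3.1623, ∠ = arctan(1/3) ≈ 18.43°
pole (s+80): 80 + j1 → |·| = √(80²+1²) = √6401 ≈ 80.006, ∠ = arctan(1/80) ≈ 0.72°
|H| = 100 / 253 ≈ 0.39526
Gain = 20 log₁₀(0.39526) ≈ -8.06 dB
∠H = 0.00° − 19.15° = -19.15°

At s = jω = j80:
pole (s+3): 3 + j80 → |·| = √(3²+80²) = √6409 ≈ 80.056, ∠ = arctan(80/3) ≈ 87.85°
pole (s+80): 80 + j80 → |·| = √(80²+80²) = √12800 ≈ 113.14, ∠ = arctan(80/80) ≈ 45.00°
|H| = 100 / 9057.5 ≈ 0.011041
Gain = 20 log₁₀(0.011041) ≈ -39.14 dB
∠H = 0.00° − 132.85° = -132.85°

ω = 1: -8.1 dB, -19.2°; ω = 80: -39.1 dB, -132.9°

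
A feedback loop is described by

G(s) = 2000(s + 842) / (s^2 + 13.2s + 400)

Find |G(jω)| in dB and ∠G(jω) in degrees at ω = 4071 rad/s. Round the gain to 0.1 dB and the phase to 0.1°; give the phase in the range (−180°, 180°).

-6.0 dB, -101.5°

At s = jω = j4071:
zero (s+842): 842 + j4071 → |·| = √(842²+4071²) = √17282005 ≈ 4157.2, ∠ = arctan(4071/842) ≈ 78.31°
quadratic: (j4071)² + 13.2·j4071 + 400 = -16572641 + j53737.2 → |·| ≈ 1.6573e+07, ∠ ≈ 179.81°
|G| = 2000 · 4157.2 / 1.6573e+07 ≈ 0.50168
Gain = 20 log₁₀(0.50168) ≈ -5.99 dB
∠G = 78.31° − 179.81° = -101.50°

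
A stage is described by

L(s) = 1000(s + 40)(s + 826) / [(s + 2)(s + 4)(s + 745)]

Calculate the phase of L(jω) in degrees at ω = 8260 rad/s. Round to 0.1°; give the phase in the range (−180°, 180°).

-90.8°

At s = jω = j8260:
zero (s+40): 40 + j8260 → |·| = √(40²+8260²) = √68229200 ≈ 8260.1, ∠ = arctan(8260/40) ≈ 89.72°
zero (s+826): 826 + j8260 → |·| = √(826²+8260²) = √68909876 ≈ 8301.2, ∠ = arctan(8260/826) ≈ 84.29°
pole (s+2): 2 + j8260 → |·| = √(2²+8260²) = √68227604 ≈ 8260, ∠ = arctan(8260/2) ≈ 89.99°
pole (s+4): 4 + j8260 → |·| = √(4²+8260²) = √68227616 ≈ 8260, ∠ = arctan(8260/4) ≈ 89.97°
pole (s+745): 745 + j8260 → |·| = √(745²+8260²) = √68782625 ≈ 8293.5, ∠ = arctan(8260/745) ≈ 84.85°
∠L = 174.01° − 264.81° = -90.80°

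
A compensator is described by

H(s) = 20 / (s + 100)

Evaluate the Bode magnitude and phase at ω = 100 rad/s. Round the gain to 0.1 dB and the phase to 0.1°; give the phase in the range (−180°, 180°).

-17.0 dB, -45.0°

At s = jω = j100:
pole (s+100): 100 + j100 → |·| = √(100²+100²) = √20000 ≈ 141.42, ∠ = arctan(100/100) ≈ 45.00°
|H| = 20 / 141.42 ≈ 0.14142
Gain = 20 log₁₀(0.14142) ≈ -16.99 dB
∠H = 0.00° − 45.00° = -45.00°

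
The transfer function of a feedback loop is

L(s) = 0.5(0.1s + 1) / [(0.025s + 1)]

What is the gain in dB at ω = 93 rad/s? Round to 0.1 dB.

At ω = 93 rad/s:
zero (1 + j93·0.1) = 1 + j9.3 → |·| ≈ 9.3536, ∠ ≈ 83.86°
pole (1 + j93·0.025) = 1 + j2.325 → |·| ≈ 2.5309, ∠ ≈ 66.73°
|L| = 0.5 · 9.3536 / (2.5309) ≈ 1.8479
Gain = 20 log₁₀(1.8479) ≈ 5.33 dB

5.3 dB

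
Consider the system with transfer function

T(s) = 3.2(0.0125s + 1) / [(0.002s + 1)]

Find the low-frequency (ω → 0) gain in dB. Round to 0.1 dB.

10.1 dB

T(0) = 3.2 · 1 / 1 = 3.2
20 log₁₀(3.2) ≈ 10.10 dB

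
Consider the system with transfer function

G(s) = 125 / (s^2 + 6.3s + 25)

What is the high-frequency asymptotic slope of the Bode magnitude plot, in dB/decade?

-40 dB/decade

Each pole contributes −20 dB/decade at high frequency; each zero contributes +20 dB/decade.
Net: 0 zero(s) − 2 pole(s) → -40 dB/decade.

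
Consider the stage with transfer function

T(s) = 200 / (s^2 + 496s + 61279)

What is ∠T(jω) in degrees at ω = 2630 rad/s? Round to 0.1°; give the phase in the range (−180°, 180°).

-169.2°

Substitute s = j2630:
Numerator: 200 = 200 + j0
Denominator: (j2630)^2 + 496(j2630) + 61279 = -6855621 + j1304480
|N| = √(200² + 0²) ≈ 200, ∠N ≈ 0.00°
|D| = √(6855621² + 1304480²) ≈ 6.9786e+06, ∠D ≈ 169.23°
∠T = 0.00° − 169.23° = -169.23°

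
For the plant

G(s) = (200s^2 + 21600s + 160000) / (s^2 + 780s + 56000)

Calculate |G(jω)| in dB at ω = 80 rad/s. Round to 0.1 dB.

28.2 dB

Substitute s = j80:
Numerator: 200(j80)^2 + 21600(j80) + 160000 = -1120000 + j1728000
Denominator: (j80)^2 + 780(j80) + 56000 = 49600 + j62400
|N| = √(1120000² + 1728000²) ≈ 2.0592e+06, ∠N ≈ 122.95°
|D| = √(49600² + 62400²) ≈ 79711, ∠D ≈ 51.52°
|G| = 2.0592e+06 / 79711 ≈ 25.833
Gain = 20 log₁₀(25.833) ≈ 28.24 dB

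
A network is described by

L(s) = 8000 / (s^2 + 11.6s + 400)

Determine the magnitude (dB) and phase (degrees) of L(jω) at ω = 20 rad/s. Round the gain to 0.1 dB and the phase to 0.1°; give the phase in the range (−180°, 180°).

At s = jω = j20:
quadratic: (j20)² + 11.6·j20 + 400 = 0 + j232 → |·| ≈ 232, ∠ ≈ 90.00°
|L| = 8000 / 232 ≈ 34.483
Gain = 20 log₁₀(34.483) ≈ 30.75 dB
∠L = 0.00° − 90.00° = -90.00°

30.8 dB, -90.0°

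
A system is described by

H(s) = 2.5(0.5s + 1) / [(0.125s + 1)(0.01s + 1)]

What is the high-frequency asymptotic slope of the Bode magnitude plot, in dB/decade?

Each pole contributes −20 dB/decade at high frequency; each zero contributes +20 dB/decade.
Net: 1 zero(s) − 2 pole(s) → -20 dB/decade.

-20 dB/decade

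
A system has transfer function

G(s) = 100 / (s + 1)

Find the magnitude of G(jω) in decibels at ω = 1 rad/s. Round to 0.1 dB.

37.0 dB

At s = jω = j1:
pole (s+1): 1 + j1 → |·| = √(1²+1²) = √2 ≈ 1.4142, ∠ = arctan(1/1) ≈ 45.00°
|G| = 100 / 1.4142 ≈ 70.711
Gain = 20 log₁₀(70.711) ≈ 36.99 dB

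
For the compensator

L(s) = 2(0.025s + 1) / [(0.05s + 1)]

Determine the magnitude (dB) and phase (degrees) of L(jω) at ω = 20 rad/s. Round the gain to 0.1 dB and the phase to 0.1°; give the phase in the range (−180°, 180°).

4.0 dB, -18.4°

At ω = 20 rad/s:
zero (1 + j20·0.025) = 1 + j0.5 → |·| ≈ 1.118, ∠ ≈ 26.57°
pole (1 + j20·0.05) = 1 + j1 → |·| ≈ 1.4142, ∠ ≈ 45.00°
|L| = 2 · 1.118 / (1.4142) ≈ 1.5811
Gain = 20 log₁₀(1.5811) ≈ 3.98 dB
∠L = (26.57°) − (45.00°) = -18.43°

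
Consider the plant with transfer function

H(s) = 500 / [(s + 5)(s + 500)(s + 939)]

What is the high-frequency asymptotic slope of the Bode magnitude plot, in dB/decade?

-60 dB/decade

Each pole contributes −20 dB/decade at high frequency; each zero contributes +20 dB/decade.
Net: 0 zero(s) − 3 pole(s) → -60 dB/decade.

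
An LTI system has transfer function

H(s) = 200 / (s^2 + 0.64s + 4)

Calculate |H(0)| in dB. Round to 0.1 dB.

34.0 dB

H(0) = 200 / 4 = 50
20 log₁₀(50) ≈ 33.98 dB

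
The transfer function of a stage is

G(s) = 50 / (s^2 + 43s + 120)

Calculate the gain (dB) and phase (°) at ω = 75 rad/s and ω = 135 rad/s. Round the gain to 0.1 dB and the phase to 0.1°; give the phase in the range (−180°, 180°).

ω = 75: -42.1 dB, -149.6°; ω = 135: -51.6 dB, -162.2°

Substitute s = j75:
Numerator: 50 = 50 + j0
Denominator: (j75)^2 + 43(j75) + 120 = -5505 + j3225
|N| = √(50² + 0²) ≈ 50, ∠N ≈ 0.00°
|D| = √(5505² + 3225²) ≈ 6380.1, ∠D ≈ 149.64°
|G| = 50 / 6380.1 ≈ 0.0078369
Gain = 20 log₁₀(0.0078369) ≈ -42.12 dB
∠G = 0.00° − 149.64° = -149.64°

Substitute s = j135:
Numerator: 50 = 50 + j0
Denominator: (j135)^2 + 43(j135) + 120 = -18105 + j5805
|N| = √(50² + 0²) ≈ 50, ∠N ≈ 0.00°
|D| = √(18105² + 5805²) ≈ 19013, ∠D ≈ 162.22°
|G| = 50 / 19013 ≈ 0.0026298
Gain = 20 log₁₀(0.0026298) ≈ -51.60 dB
∠G = 0.00° − 162.22° = -162.22°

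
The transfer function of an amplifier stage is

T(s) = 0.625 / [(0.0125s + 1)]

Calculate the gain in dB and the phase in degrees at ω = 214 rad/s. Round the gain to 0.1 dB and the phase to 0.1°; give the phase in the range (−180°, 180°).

-13.2 dB, -69.5°

At ω = 214 rad/s:
pole (1 + j214·0.0125) = 1 + j2.675 → |·| ≈ 2.8558, ∠ ≈ 69.50°
|T| = 0.625 · 1 / (2.8558) ≈ 0.21885
Gain = 20 log₁₀(0.21885) ≈ -13.20 dB
∠T = (0°) − (69.50°) = -69.50°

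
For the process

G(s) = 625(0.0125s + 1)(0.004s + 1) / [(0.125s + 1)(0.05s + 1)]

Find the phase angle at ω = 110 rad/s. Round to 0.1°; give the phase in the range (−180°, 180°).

-87.8°

At ω = 110 rad/s:
zero (1 + j110·0.0125) = 1 + j1.375 → |·| ≈ 1.7002, ∠ ≈ 53.97°
zero (1 + j110·0.004) = 1 + j0.44 → |·| ≈ 1.0925, ∠ ≈ 23.75°
pole (1 + j110·0.125) = 1 + j13.75 → |·| ≈ 13.786, ∠ ≈ 85.84°
pole (1 + j110·0.05) = 1 + j5.5 → |·| ≈ 5.5902, ∠ ≈ 79.70°
∠G = (53.97° + 23.75°) − (85.84° + 79.70°) = -87.82°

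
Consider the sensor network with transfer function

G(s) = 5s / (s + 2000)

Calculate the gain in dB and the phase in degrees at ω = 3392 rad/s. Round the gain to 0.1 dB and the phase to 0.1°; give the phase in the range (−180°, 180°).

At s = jω = j3392:
zero at origin: s = j3392 → |·| = 3392, ∠ = 90.00°
pole (s+2000): 2000 + j3392 → |·| = √(2000²+3392²) = √15505664 ≈ 3937.7, ∠ = arctan(3392/2000) ≈ 59.48°
|G| = 5 · 3392 / 3937.7 ≈ 4.3071
Gain = 20 log₁₀(4.3071) ≈ 12.68 dB
∠G = 90.00° − 59.48° = 30.52°

12.7 dB, 30.5°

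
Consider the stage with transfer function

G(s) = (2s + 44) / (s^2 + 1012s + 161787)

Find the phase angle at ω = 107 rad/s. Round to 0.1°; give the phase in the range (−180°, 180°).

42.6°

Substitute s = j107:
Numerator: 2(j107) + 44 = 44 + j214
Denominator: (j107)^2 + 1012(j107) + 161787 = 150338 + j108284
|N| = √(44² + 214²) ≈ 218.48, ∠N ≈ 78.38°
|D| = √(150338² + 108284²) ≈ 1.8528e+05, ∠D ≈ 35.76°
∠G = 78.38° − 35.76° = 42.62°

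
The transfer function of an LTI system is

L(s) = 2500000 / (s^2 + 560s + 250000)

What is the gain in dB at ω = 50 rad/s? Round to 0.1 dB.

20.0 dB

At s = jω = j50:
quadratic: (j50)² + 560·j50 + 250000 = 247500 + j28000 → |·| ≈ 2.4908e+05, ∠ ≈ 6.45°
|L| = 2500000 / 2.4908e+05 ≈ 10.037
Gain = 20 log₁₀(10.037) ≈ 20.03 dB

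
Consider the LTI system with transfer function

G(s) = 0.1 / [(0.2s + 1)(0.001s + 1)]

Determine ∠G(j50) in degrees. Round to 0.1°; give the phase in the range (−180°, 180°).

-87.2°

At ω = 50 rad/s:
pole (1 + j50·0.2) = 1 + j10 → |·| ≈ 10.05, ∠ ≈ 84.29°
pole (1 + j50·0.001) = 1 + j0.05 → |·| ≈ 1.0012, ∠ ≈ 2.86°
∠G = (0°) − (84.29° + 2.86°) = -87.15°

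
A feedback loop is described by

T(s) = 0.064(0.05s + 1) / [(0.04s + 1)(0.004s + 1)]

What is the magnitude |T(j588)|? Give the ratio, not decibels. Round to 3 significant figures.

0.0313

At ω = 588 rad/s:
zero (1 + j588·0.05) = 1 + j29.4 → |·| ≈ 29.417, ∠ ≈ 88.05°
pole (1 + j588·0.04) = 1 + j23.52 → |·| ≈ 23.541, ∠ ≈ 87.57°
pole (1 + j588·0.004) = 1 + j2.352 → |·| ≈ 2.5558, ∠ ≈ 66.97°
|T| = 0.064 · 29.417 / (23.541 · 2.5558) ≈ 0.031292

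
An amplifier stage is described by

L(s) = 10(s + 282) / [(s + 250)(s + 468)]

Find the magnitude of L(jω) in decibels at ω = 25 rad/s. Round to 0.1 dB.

At s = jω = j25:
zero (s+282): 282 + j25 → |·| = √(282²+25²) = √80149 ≈ 283.11, ∠ = arctan(25/282) ≈ 5.07°
pole (s+250): 250 + j25 → |·| = √(250²+25²) = √63125 ≈ 251.25, ∠ = arctan(25/250) ≈ 5.71°
pole (s+468): 468 + j25 → |·| = √(468²+25²) = √219649 ≈ 468.67, ∠ = arctan(25/468) ≈ 3.06°
|L| = 10 · 283.11 / 1.1775e+05 ≈ 0.024043
Gain = 20 log₁₀(0.024043) ≈ -32.38 dB

-32.4 dB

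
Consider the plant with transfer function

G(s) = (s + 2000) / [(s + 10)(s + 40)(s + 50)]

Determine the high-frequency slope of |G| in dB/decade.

-40 dB/decade

Each pole contributes −20 dB/decade at high frequency; each zero contributes +20 dB/decade.
Net: 1 zero(s) − 3 pole(s) → -40 dB/decade.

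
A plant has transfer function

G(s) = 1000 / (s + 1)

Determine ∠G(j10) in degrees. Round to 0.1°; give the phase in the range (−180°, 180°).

-84.3°

At s = jω = j10:
pole (s+1): 1 + j10 → |·| = √(1²+10²) = √101 ≈ 10.05, ∠ = arctan(10/1) ≈ 84.29°
∠G = 0.00° − 84.29° = -84.29°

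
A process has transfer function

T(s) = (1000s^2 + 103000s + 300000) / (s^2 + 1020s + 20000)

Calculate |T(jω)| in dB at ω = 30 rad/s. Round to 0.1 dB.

38.8 dB

Substitute s = j30:
Numerator: 1000(j30)^2 + 103000(j30) + 300000 = -600000 + j3090000
Denominator: (j30)^2 + 1020(j30) + 20000 = 19100 + j30600
|N| = √(600000² + 3090000²) ≈ 3.1477e+06, ∠N ≈ 100.99°
|D| = √(19100² + 30600²) ≈ 36072, ∠D ≈ 58.03°
|T| = 3.1477e+06 / 36072 ≈ 87.262
Gain = 20 log₁₀(87.262) ≈ 38.82 dB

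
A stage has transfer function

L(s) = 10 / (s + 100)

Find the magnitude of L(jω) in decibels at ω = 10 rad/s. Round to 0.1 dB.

-20.0 dB

At s = jω = j10:
pole (s+100): 100 + j10 → |·| = √(100²+10²) = √10100 ≈ 100.5, ∠ = arctan(10/100) ≈ 5.71°
|L| = 10 / 100.5 ≈ 0.099502
Gain = 20 log₁₀(0.099502) ≈ -20.04 dB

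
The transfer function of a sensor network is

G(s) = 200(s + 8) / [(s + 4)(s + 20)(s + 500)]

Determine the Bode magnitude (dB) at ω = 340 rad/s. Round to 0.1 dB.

-60.3 dB

At s = jω = j340:
zero (s+8): 8 + j340 → |·| = √(8²+340²) = √115664 ≈ 340.09, ∠ = arctan(340/8) ≈ 88.65°
pole (s+4): 4 + j340 → |·| = √(4²+340²) = √115616 ≈ 340.02, ∠ = arctan(340/4) ≈ 89.33°
pole (s+20): 20 + j340 → |·| = √(20²+340²) = √116000 ≈ 340.59, ∠ = arctan(340/20) ≈ 86.63°
pole (s+500): 500 + j340 → |·| = √(500²+340²) = √365600 ≈ 604.65, ∠ = arctan(340/500) ≈ 34.22°
|G| = 200 · 340.09 / 7.0023e+07 ≈ 0.00097137
Gain = 20 log₁₀(0.00097137) ≈ -60.25 dB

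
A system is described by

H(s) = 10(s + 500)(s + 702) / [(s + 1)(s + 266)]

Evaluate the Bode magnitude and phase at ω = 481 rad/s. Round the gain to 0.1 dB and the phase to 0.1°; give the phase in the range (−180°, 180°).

At s = jω = j481:
zero (s+500): 500 + j481 → |·| = √(500²+481²) = √481361 ≈ 693.8, ∠ = arctan(481/500) ≈ 43.89°
zero (s+702): 702 + j481 → |·| = √(702²+481²) = √724165 ≈ 850.98, ∠ = arctan(481/702) ≈ 34.42°
pole (s+1): 1 + j481 → |·| = √(1²+481²) = √231362 ≈ 481, ∠ = arctan(481/1) ≈ 89.88°
pole (s+266): 266 + j481 → |·| = √(266²+481²) = √302117 ≈ 549.65, ∠ = arctan(481/266) ≈ 61.06°
|H| = 10 · 5.9041e+05 / 2.6438e+05 ≈ 22.332
Gain = 20 log₁₀(22.332) ≈ 26.98 dB
∠H = 78.31° − 150.94° = -72.63°

27.0 dB, -72.6°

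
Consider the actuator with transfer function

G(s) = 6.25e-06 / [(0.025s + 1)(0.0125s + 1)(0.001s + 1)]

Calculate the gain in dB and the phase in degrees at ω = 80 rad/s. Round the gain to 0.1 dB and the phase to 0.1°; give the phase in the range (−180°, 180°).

-114.1 dB, -113.0°

At ω = 80 rad/s:
pole (1 + j80·0.025) = 1 + j2 → |·| ≈ 2.2361, ∠ ≈ 63.43°
pole (1 + j80·0.0125) = 1 + j1 → |·| ≈ 1.4142, ∠ ≈ 45.00°
pole (1 + j80·0.001) = 1 + j0.08 → |·| ≈ 1.0032, ∠ ≈ 4.57°
|G| = 6.25e-06 · 1 / (2.2361 · 1.4142 · 1.0032) ≈ 1.9701e-06
Gain = 20 log₁₀(1.9701e-06) ≈ -114.11 dB
∠G = (0°) − (63.43° + 45.00° + 4.57°) = -113.00°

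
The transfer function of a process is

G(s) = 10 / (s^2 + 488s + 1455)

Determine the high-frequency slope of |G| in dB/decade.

Each pole contributes −20 dB/decade at high frequency; each zero contributes +20 dB/decade.
Net: 0 zero(s) − 2 pole(s) → -40 dB/decade.

-40 dB/decade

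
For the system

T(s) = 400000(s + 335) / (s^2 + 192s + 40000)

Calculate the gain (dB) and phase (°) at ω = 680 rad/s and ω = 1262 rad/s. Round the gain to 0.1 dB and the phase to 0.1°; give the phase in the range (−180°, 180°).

At s = jω = j680:
zero (s+335): 335 + j680 → |·| = √(335²+680²) = √574625 ≈ 758.04, ∠ = arctan(680/335) ≈ 63.77°
quadratic: (j680)² + 192·j680 + 40000 = -422400 + j130560 → |·| ≈ 4.4212e+05, ∠ ≈ 162.82°
|T| = 400000 · 758.04 / 4.4212e+05 ≈ 685.82
Gain = 20 log₁₀(685.82) ≈ 56.72 dB
∠T = 63.77° − 162.82° = -99.05°

At s = jω = j1262:
zero (s+335): 335 + j1262 → |·| = √(335²+1262²) = √1704869 ≈ 1305.7, ∠ = arctan(1262/335) ≈ 75.13°
quadratic: (j1262)² + 192·j1262 + 40000 = -1552644 + j242304 → |·| ≈ 1.5714e+06, ∠ ≈ 171.13°
|T| = 400000 · 1305.7 / 1.5714e+06 ≈ 332.37
Gain = 20 log₁₀(332.37) ≈ 50.43 dB
∠T = 75.13° − 171.13° = -96.00°

ω = 680: 56.7 dB, -99.1°; ω = 1262: 50.4 dB, -96.0°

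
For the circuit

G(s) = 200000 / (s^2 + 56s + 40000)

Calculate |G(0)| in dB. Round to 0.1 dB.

14.0 dB

G(0) = 200000 / 40000 = 5
20 log₁₀(5) ≈ 13.98 dB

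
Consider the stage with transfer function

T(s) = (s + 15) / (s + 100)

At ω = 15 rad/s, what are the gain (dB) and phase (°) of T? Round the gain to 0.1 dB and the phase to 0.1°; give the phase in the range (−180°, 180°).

-13.6 dB, 36.5°

At s = jω = j15:
zero (s+15): 15 + j15 → |·| = √(15²+15²) = √450 ≈ 21.213, ∠ = arctan(15/15) ≈ 45.00°
pole (s+100): 100 + j15 → |·| = √(100²+15²) = √10225 ≈ 101.12, ∠ = arctan(15/100) ≈ 8.53°
|T| = 1 · 21.213 / 101.12 ≈ 0.20978
Gain = 20 log₁₀(0.20978) ≈ -13.56 dB
∠T = 45.00° − 8.53° = 36.47°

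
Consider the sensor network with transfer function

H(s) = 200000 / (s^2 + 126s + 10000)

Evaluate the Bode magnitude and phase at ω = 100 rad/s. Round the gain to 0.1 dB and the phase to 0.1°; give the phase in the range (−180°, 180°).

24.0 dB, -90.0°

At s = jω = j100:
quadratic: (j100)² + 126·j100 + 10000 = 0 + j12600 → |·| ≈ 12600, ∠ ≈ 90.00°
|H| = 200000 / 12600 ≈ 15.873
Gain = 20 log₁₀(15.873) ≈ 24.01 dB
∠H = 0.00° − 90.00° = -90.00°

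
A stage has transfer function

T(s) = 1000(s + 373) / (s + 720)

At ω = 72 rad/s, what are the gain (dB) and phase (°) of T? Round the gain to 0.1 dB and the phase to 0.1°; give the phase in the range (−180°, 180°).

At s = jω = j72:
zero (s+373): 373 + j72 → |·| = √(373²+72²) = √144313 ≈ 379.89, ∠ = arctan(72/373) ≈ 10.93°
pole (s+720): 720 + j72 → |·| = √(720²+72²) = √523584 ≈ 723.59, ∠ = arctan(72/720) ≈ 5.71°
|T| = 1000 · 379.89 / 723.59 ≈ 525.01
Gain = 20 log₁₀(525.01) ≈ 54.40 dB
∠T = 10.93° − 5.71° = 5.22°

54.4 dB, 5.2°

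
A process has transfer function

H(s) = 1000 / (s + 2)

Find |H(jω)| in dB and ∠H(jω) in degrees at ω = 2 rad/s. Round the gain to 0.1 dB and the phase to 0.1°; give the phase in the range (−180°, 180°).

Substitute s = j2:
Numerator: 1000 = 1000 + j0
Denominator: (j2) + 2 = 2 + j2
|N| = √(1000² + 0²) ≈ 1000, ∠N ≈ 0.00°
|D| = √(2² + 2²) ≈ 2.8284, ∠D ≈ 45.00°
|H| = 1000 / 2.8284 ≈ 353.56
Gain = 20 log₁₀(353.56) ≈ 50.97 dB
∠H = 0.00° − 45.00° = -45.00°

51.0 dB, -45.0°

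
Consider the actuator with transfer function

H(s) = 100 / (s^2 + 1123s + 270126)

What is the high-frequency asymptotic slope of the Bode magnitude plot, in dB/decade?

-40 dB/decade

Each pole contributes −20 dB/decade at high frequency; each zero contributes +20 dB/decade.
Net: 0 zero(s) − 2 pole(s) → -40 dB/decade.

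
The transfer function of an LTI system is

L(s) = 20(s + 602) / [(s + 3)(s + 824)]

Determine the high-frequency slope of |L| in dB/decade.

Each pole contributes −20 dB/decade at high frequency; each zero contributes +20 dB/decade.
Net: 1 zero(s) − 2 pole(s) → -20 dB/decade.

-20 dB/decade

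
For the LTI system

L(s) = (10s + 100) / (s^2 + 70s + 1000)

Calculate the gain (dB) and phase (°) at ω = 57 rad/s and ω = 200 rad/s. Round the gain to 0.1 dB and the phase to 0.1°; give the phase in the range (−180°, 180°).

Substitute s = j57:
Numerator: 10(j57) + 100 = 100 + j570
Denominator: (j57)^2 + 70(j57) + 1000 = -2249 + j3990
|N| = √(100² + 570²) ≈ 578.71, ∠N ≈ 80.05°
|D| = √(2249² + 3990²) ≈ 4580.2, ∠D ≈ 119.41°
|L| = 578.71 / 4580.2 ≈ 0.12635
Gain = 20 log₁₀(0.12635) ≈ -17.97 dB
∠L = 80.05° − 119.41° = -39.36°

Substitute s = j200:
Numerator: 10(j200) + 100 = 100 + j2000
Denominator: (j200)^2 + 70(j200) + 1000 = -39000 + j14000
|N| = √(100² + 2000²) ≈ 2002.5, ∠N ≈ 87.14°
|D| = √(39000² + 14000²) ≈ 41437, ∠D ≈ 160.25°
|L| = 2002.5 / 41437 ≈ 0.048326
Gain = 20 log₁₀(0.048326) ≈ -26.32 dB
∠L = 87.14° − 160.25° = -73.11°

ω = 57: -18.0 dB, -39.4°; ω = 200: -26.3 dB, -73.1°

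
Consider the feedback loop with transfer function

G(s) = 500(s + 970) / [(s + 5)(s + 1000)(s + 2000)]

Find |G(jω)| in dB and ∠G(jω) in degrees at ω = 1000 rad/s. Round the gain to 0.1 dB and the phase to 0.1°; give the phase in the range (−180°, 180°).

At s = jω = j1000:
zero (s+970): 970 + j1000 → |·| = √(970²+1000²) = √1940900 ≈ 1393.2, ∠ = arctan(1000/970) ≈ 45.87°
pole (s+5): 5 + j1000 → |·| = √(5²+1000²) = √1000025 ≈ 1000, ∠ = arctan(1000/5) ≈ 89.71°
pole (s+1000): 1000 + j1000 → |·| = √(1000²+1000²) = √2000000 ≈ 1414.2, ∠ = arctan(1000/1000) ≈ 45.00°
pole (s+2000): 2000 + j1000 → |·| = √(2000²+1000²) = √5000000 ≈ 2236.1, ∠ = arctan(1000/2000) ≈ 26.57°
|G| = 500 · 1393.2 / 3.1623e+09 ≈ 0.00022028
Gain = 20 log₁₀(0.00022028) ≈ -73.14 dB
∠G = 45.87° − 161.28° = -115.41°

-73.1 dB, -115.4°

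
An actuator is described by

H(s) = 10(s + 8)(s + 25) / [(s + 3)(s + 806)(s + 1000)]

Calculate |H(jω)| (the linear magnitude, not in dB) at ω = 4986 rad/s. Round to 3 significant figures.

At s = jω = j4986:
zero (s+8): 8 + j4986 → |·| = √(8²+4986²) = √24860260 ≈ 4986, ∠ = arctan(4986/8) ≈ 89.91°
zero (s+25): 25 + j4986 → |·| = √(25²+4986²) = √24860821 ≈ 4986.1, ∠ = arctan(4986/25) ≈ 89.71°
pole (s+3): 3 + j4986 → |·| = √(3²+4986²) = √24860205 ≈ 4986, ∠ = arctan(4986/3) ≈ 89.97°
pole (s+806): 806 + j4986 → |·| = √(806²+4986²) = √25509832 ≈ 5050.7, ∠ = arctan(4986/806) ≈ 80.82°
pole (s+1000): 1000 + j4986 → |·| = √(1000²+4986²) = √25860196 ≈ 5085.3, ∠ = arctan(4986/1000) ≈ 78.66°
|H| = 10 · 2.4861e+07 / 1.2806e+11 ≈ 0.0019414

0.00194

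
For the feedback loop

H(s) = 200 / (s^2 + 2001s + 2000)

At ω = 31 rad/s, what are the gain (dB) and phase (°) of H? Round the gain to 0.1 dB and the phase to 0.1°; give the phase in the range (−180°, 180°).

-49.8 dB, -89.0°

Substitute s = j31:
Numerator: 200 = 200 + j0
Denominator: (j31)^2 + 2001(j31) + 2000 = 1039 + j62031
|N| = √(200² + 0²) ≈ 200, ∠N ≈ 0.00°
|D| = √(1039² + 62031²) ≈ 62040, ∠D ≈ 89.04°
|H| = 200 / 62040 ≈ 0.0032237
Gain = 20 log₁₀(0.0032237) ≈ -49.83 dB
∠H = 0.00° − 89.04° = -89.04°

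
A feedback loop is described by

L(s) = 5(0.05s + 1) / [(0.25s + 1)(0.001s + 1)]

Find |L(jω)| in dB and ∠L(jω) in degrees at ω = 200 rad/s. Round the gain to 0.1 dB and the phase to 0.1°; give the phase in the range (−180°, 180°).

-0.1 dB, -15.9°

At ω = 200 rad/s:
zero (1 + j200·0.05) = 1 + j10 → |·| ≈ 10.05, ∠ ≈ 84.29°
pole (1 + j200·0.25) = 1 + j50 → |·| ≈ 50.01, ∠ ≈ 88.85°
pole (1 + j200·0.001) = 1 + j0.2 → |·| ≈ 1.0198, ∠ ≈ 11.31°
|L| = 5 · 10.05 / (50.01 · 1.0198) ≈ 0.98529
Gain = 20 log₁₀(0.98529) ≈ -0.13 dB
∠L = (84.29°) − (88.85° + 11.31°) = -15.87°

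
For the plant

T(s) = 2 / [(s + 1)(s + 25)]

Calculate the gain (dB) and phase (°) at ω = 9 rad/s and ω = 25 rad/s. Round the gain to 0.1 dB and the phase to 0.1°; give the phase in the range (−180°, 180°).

ω = 9: -41.6 dB, -103.5°; ω = 25: -52.9 dB, -132.7°

At s = jω = j9:
pole (s+1): 1 + j9 → |·| = √(1²+9²) = √82 ≈ 9.0554, ∠ = arctan(9/1) ≈ 83.66°
pole (s+25): 25 + j9 → |·| = √(25²+9²) = √706 ≈ 26.571, ∠ = arctan(9/25) ≈ 19.80°
|T| = 2 / 240.61 ≈ 0.0083122
Gain = 20 log₁₀(0.0083122) ≈ -41.61 dB
∠T = 0.00° − 103.46° = -103.46°

At s = jω = j25:
pole (s+1): 1 + j25 → |·| = √(1²+25²) = √626 ≈ 25.02, ∠ = arctan(25/1) ≈ 87.71°
pole (s+25): 25 + j25 → |·| = √(25²+25²) = √1250 ≈ 35.355, ∠ = arctan(25/25) ≈ 45.00°
|T| = 2 / 884.58 ≈ 0.002261
Gain = 20 log₁₀(0.002261) ≈ -52.91 dB
∠T = 0.00° − 132.71° = -132.71°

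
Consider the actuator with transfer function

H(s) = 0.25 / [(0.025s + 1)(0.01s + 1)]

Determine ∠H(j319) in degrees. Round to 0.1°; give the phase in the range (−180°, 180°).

-155.4°

At ω = 319 rad/s:
pole (1 + j319·0.025) = 1 + j7.975 → |·| ≈ 8.0375, ∠ ≈ 82.85°
pole (1 + j319·0.01) = 1 + j3.19 → |·| ≈ 3.3431, ∠ ≈ 72.59°
∠H = (0°) − (82.85° + 72.59°) = -155.44°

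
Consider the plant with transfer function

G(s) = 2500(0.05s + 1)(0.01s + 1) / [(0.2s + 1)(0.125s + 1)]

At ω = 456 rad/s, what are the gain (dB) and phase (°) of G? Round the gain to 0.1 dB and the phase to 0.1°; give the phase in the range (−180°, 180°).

34.2 dB, -13.2°

At ω = 456 rad/s:
zero (1 + j456·0.05) = 1 + j22.8 → |·| ≈ 22.822, ∠ ≈ 87.49°
zero (1 + j456·0.01) = 1 + j4.56 → |·| ≈ 4.6684, ∠ ≈ 77.63°
pole (1 + j456·0.2) = 1 + j91.2 → |·| ≈ 91.205, ∠ ≈ 89.37°
pole (1 + j456·0.125) = 1 + j57 → |·| ≈ 57.009, ∠ ≈ 88.99°
|G| = 2500 · 22.822 · 4.6684 / (91.205 · 57.009) ≈ 51.227
Gain = 20 log₁₀(51.227) ≈ 34.19 dB
∠G = (87.49° + 77.63°) − (89.37° + 88.99°) = -13.24°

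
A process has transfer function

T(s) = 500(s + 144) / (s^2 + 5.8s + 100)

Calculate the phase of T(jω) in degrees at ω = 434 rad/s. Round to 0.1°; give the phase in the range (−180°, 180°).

At s = jω = j434:
zero (s+144): 144 + j434 → |·| = √(144²+434²) = √209092 ≈ 457.27, ∠ = arctan(434/144) ≈ 71.64°
quadratic: (j434)² + 5.8·j434 + 100 = -188256 + j2517.2 → |·| ≈ 1.8827e+05, ∠ ≈ 179.23°
∠T = 71.64° − 179.23° = -107.59°

-107.6°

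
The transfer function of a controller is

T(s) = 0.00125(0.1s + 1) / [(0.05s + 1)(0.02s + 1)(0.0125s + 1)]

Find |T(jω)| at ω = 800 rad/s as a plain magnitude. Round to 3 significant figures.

At ω = 800 rad/s:
zero (1 + j800·0.1) = 1 + j80 → |·| ≈ 80.006, ∠ ≈ 89.28°
pole (1 + j800·0.05) = 1 + j40 → |·| ≈ 40.012, ∠ ≈ 88.57°
pole (1 + j800·0.02) = 1 + j16 → |·| ≈ 16.031, ∠ ≈ 86.42°
pole (1 + j800·0.0125) = 1 + j10 → |·| ≈ 10.05, ∠ ≈ 84.29°
|T| = 0.00125 · 80.006 / (40.012 · 16.031 · 10.05) ≈ 1.5514e-05

1.55e-05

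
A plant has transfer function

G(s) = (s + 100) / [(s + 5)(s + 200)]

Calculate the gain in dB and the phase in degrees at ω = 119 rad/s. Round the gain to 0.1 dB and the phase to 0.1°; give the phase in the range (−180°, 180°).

-45.0 dB, -68.4°

At s = jω = j119:
zero (s+100): 100 + j119 → |·| = √(100²+119²) = √24161 ≈ 155.44, ∠ = arctan(119/100) ≈ 49.96°
pole (s+5): 5 + j119 → |·| = √(5²+119²) = √14186 ≈ 119.1, ∠ = arctan(119/5) ≈ 87.59°
pole (s+200): 200 + j119 → |·| = √(200²+119²) = √54161 ≈ 232.73, ∠ = arctan(119/200) ≈ 30.75°
|G| = 1 · 155.44 / 27718 ≈ 0.0056079
Gain = 20 log₁₀(0.0056079) ≈ -45.02 dB
∠G = 49.96° − 118.34° = -68.38°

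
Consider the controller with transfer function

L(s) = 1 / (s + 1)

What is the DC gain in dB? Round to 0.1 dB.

0.0 dB

L(0) = 1 / 1 = 1
20 log₁₀(1) ≈ 0.00 dB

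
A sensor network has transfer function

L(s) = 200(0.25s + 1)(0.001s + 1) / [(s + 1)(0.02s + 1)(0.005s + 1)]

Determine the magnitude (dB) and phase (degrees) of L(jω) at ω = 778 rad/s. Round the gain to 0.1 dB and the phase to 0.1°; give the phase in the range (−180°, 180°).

At ω = 778 rad/s:
zero (1 + j778·0.25) = 1 + j194.5 → |·| ≈ 194.5, ∠ ≈ 89.71°
zero (1 + j778·0.001) = 1 + j0.778 → |·| ≈ 1.267, ∠ ≈ 37.88°
pole (1 + j778·1) = 1 + j778 → |·| ≈ 778, ∠ ≈ 89.93°
pole (1 + j778·0.02) = 1 + j15.56 → |·| ≈ 15.592, ∠ ≈ 86.32°
pole (1 + j778·0.005) = 1 + j3.89 → |·| ≈ 4.0165, ∠ ≈ 75.58°
|L| = 200 · 194.5 · 1.267 / (778 · 15.592 · 4.0165) ≈ 1.0116
Gain = 20 log₁₀(1.0116) ≈ 0.10 dB
∠L = (89.71° + 37.88°) − (89.93° + 86.32° + 75.58°) = -124.24°

0.1 dB, -124.2°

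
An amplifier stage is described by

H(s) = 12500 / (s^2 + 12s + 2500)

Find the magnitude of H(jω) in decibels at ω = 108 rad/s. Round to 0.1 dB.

2.6 dB

At s = jω = j108:
quadratic: (j108)² + 12·j108 + 2500 = -9164 + j1296 → |·| ≈ 9255.2, ∠ ≈ 171.95°
|H| = 12500 / 9255.2 ≈ 1.3506
Gain = 20 log₁₀(1.3506) ≈ 2.61 dB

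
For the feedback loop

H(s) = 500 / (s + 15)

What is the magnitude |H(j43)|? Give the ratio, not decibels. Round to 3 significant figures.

11.0

At s = jω = j43:
pole (s+15): 15 + j43 → |·| = √(15²+43²) = √2074 ≈ 45.541, ∠ = arctan(43/15) ≈ 70.77°
|H| = 500 / 45.541 ≈ 10.979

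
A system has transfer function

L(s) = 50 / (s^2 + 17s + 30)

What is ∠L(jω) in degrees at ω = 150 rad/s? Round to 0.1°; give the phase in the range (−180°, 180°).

-173.5°

Substitute s = j150:
Numerator: 50 = 50 + j0
Denominator: (j150)^2 + 17(j150) + 30 = -22470 + j2550
|N| = √(50² + 0²) ≈ 50, ∠N ≈ 0.00°
|D| = √(22470² + 2550²) ≈ 22614, ∠D ≈ 173.53°
∠L = 0.00° − 173.53° = -173.53°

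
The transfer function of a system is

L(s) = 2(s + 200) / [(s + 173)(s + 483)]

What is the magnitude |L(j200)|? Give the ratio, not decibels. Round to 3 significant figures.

0.00409

At s = jω = j200:
zero (s+200): 200 + j200 → |·| = √(200²+200²) = √80000 ≈ 282.84, ∠ = arctan(200/200) ≈ 45.00°
pole (s+173): 173 + j200 → |·| = √(173²+200²) = √69929 ≈ 264.44, ∠ = arctan(200/173) ≈ 49.14°
pole (s+483): 483 + j200 → |·| = √(483²+200²) = √273289 ≈ 522.77, ∠ = arctan(200/483) ≈ 22.49°
|L| = 2 · 282.84 / 1.3824e+05 ≈ 0.004092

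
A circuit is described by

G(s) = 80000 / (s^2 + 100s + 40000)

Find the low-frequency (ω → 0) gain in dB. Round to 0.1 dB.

G(0) = 80000 / 40000 = 2
20 log₁₀(2) ≈ 6.02 dB

6.0 dB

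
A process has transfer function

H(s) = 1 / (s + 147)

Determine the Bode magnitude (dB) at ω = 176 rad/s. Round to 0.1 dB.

At s = jω = j176:
pole (s+147): 147 + j176 → |·| = √(147²+176²) = √52585 ≈ 229.31, ∠ = arctan(176/147) ≈ 50.13°
|H| = 1 / 229.31 ≈ 0.0043609
Gain = 20 log₁₀(0.0043609) ≈ -47.21 dB

-47.2 dB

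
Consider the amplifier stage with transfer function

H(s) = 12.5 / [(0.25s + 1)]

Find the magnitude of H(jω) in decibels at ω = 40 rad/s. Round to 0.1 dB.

1.9 dB

At ω = 40 rad/s:
pole (1 + j40·0.25) = 1 + j10 → |·| ≈ 10.05, ∠ ≈ 84.29°
|H| = 12.5 · 1 / (10.05) ≈ 1.2438
Gain = 20 log₁₀(1.2438) ≈ 1.90 dB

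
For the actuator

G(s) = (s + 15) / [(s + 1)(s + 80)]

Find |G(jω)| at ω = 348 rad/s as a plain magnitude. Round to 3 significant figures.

0.00280

At s = jω = j348:
zero (s+15): 15 + j348 → |·| = √(15²+348²) = √121329 ≈ 348.32, ∠ = arctan(348/15) ≈ 87.53°
pole (s+1): 1 + j348 → |·| = √(1²+348²) = √121105 ≈ 348, ∠ = arctan(348/1) ≈ 89.84°
pole (s+80): 80 + j348 → |·| = √(80²+348²) = √127504 ≈ 357.08, ∠ = arctan(348/80) ≈ 77.05°
|G| = 1 · 348.32 / 1.2426e+05 ≈ 0.0028032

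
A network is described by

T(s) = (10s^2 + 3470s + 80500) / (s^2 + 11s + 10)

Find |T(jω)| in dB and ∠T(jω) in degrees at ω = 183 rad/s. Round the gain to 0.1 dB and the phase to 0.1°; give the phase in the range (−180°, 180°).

26.2 dB, -64.7°

Substitute s = j183:
Numerator: 10(j183)^2 + 3470(j183) + 80500 = -254390 + j635010
Denominator: (j183)^2 + 11(j183) + 10 = -33479 + j2013
|N| = √(254390² + 635010²) ≈ 6.8407e+05, ∠N ≈ 111.83°
|D| = √(33479² + 2013²) ≈ 33539, ∠D ≈ 176.56°
|T| = 6.8407e+05 / 33539 ≈ 20.396
Gain = 20 log₁₀(20.396) ≈ 26.19 dB
∠T = 111.83° − 176.56° = -64.73°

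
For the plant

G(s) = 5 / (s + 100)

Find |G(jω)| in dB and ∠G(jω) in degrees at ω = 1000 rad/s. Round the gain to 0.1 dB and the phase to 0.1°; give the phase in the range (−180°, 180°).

Substitute s = j1000:
Numerator: 5 = 5 + j0
Denominator: (j1000) + 100 = 100 + j1000
|N| = √(5² + 0²) ≈ 5, ∠N ≈ 0.00°
|D| = √(100² + 1000²) ≈ 1005, ∠D ≈ 84.29°
|G| = 5 / 1005 ≈ 0.0049751
Gain = 20 log₁₀(0.0049751) ≈ -46.06 dB
∠G = 0.00° − 84.29° = -84.29°

-46.1 dB, -84.3°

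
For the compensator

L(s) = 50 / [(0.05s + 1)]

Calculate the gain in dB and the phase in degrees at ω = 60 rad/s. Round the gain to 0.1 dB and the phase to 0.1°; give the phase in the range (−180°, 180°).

24.0 dB, -71.6°

At ω = 60 rad/s:
pole (1 + j60·0.05) = 1 + j3 → |·| ≈ 3.1623, ∠ ≈ 71.57°
|L| = 50 · 1 / (3.1623) ≈ 15.811
Gain = 20 log₁₀(15.811) ≈ 23.98 dB
∠L = (0°) − (71.57°) = -71.57°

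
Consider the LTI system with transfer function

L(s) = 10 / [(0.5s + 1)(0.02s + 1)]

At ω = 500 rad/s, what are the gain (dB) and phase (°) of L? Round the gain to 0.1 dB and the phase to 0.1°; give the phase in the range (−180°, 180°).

-48.0 dB, -174.1°

At ω = 500 rad/s:
pole (1 + j500·0.5) = 1 + j250 → |·| ≈ 250, ∠ ≈ 89.77°
pole (1 + j500·0.02) = 1 + j10 → |·| ≈ 10.05, ∠ ≈ 84.29°
|L| = 10 · 1 / (250 · 10.05) ≈ 0.0039801
Gain = 20 log₁₀(0.0039801) ≈ -48.00 dB
∠L = (0°) − (89.77° + 84.29°) = -174.06°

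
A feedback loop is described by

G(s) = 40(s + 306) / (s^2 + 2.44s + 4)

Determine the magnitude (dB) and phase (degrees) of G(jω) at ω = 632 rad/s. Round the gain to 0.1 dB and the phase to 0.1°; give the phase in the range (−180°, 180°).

-23.1 dB, -115.6°

At s = jω = j632:
zero (s+306): 306 + j632 → |·| = √(306²+632²) = √493060 ≈ 702.18, ∠ = arctan(632/306) ≈ 64.16°
quadratic: (j632)² + 2.44·j632 + 4 = -399420 + j1542.08 → |·| ≈ 3.9942e+05, ∠ ≈ 179.78°
|G| = 40 · 702.18 / 3.9942e+05 ≈ 0.07032
Gain = 20 log₁₀(0.07032) ≈ -23.06 dB
∠G = 64.16° − 179.78° = -115.62°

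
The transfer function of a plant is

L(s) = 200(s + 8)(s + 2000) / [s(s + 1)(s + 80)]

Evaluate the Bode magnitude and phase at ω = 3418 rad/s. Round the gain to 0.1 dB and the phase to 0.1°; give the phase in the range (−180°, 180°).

At s = jω = j3418:
zero (s+8): 8 + j3418 → |·| = √(8²+3418²) = √11682788 ≈ 3418, ∠ = arctan(3418/8) ≈ 89.87°
zero (s+2000): 2000 + j3418 → |·| = √(2000²+3418²) = √15682724 ≈ 3960.1, ∠ = arctan(3418/2000) ≈ 59.67°
pole (s+1): 1 + j3418 → |·| = √(1²+3418²) = √11682725 ≈ 3418, ∠ = arctan(3418/1) ≈ 89.98°
pole (s+80): 80 + j3418 → |·| = √(80²+3418²) = √11689124 ≈ 3418.9, ∠ = arctan(3418/80) ≈ 88.66°
pole at origin: |s| = 3418, ∠ = 90.00° (in denominator)
|L| = 200 · 1.3536e+07 / 3.9942e+10 ≈ 0.067778
Gain = 20 log₁₀(0.067778) ≈ -23.38 dB
∠L = 149.54° − 268.64° = -119.10°

-23.4 dB, -119.1°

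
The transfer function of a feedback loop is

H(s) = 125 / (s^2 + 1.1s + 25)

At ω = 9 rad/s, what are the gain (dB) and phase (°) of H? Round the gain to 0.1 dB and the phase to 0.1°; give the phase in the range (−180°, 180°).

6.8 dB, -170.0°

At s = jω = j9:
quadratic: (j9)² + 1.1·j9 + 25 = -56 + j9.9 → |·| ≈ 56.868, ∠ ≈ 169.97°
|H| = 125 / 56.868 ≈ 2.1981
Gain = 20 log₁₀(2.1981) ≈ 6.84 dB
∠H = 0.00° − 169.97° = -169.97°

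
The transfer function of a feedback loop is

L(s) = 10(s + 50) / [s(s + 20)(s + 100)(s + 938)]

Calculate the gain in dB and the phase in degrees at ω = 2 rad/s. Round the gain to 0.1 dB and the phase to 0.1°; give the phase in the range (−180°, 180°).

At s = jω = j2:
zero (s+50): 50 + j2 → |·| = √(50²+2²) = √2504 ≈ 50.04, ∠ = arctan(2/50) ≈ 2.29°
pole (s+20): 20 + j2 → |·| = √(20²+2²) = √404 ≈ 20.1, ∠ = arctan(2/20) ≈ 5.71°
pole (s+100): 100 + j2 → |·| = √(100²+2²) = √10004 ≈ 100.02, ∠ = arctan(2/100) ≈ 1.15°
pole (s+938): 938 + j2 → |·| = √(938²+2²) = √879848 ≈ 938, ∠ = arctan(2/938) ≈ 0.12°
pole at origin: |s| = 2, ∠ = 90.00° (in denominator)
|L| = 10 · 50.04 / 3.7715e+06 ≈ 0.00013268
Gain = 20 log₁₀(0.00013268) ≈ -77.54 dB
∠L = 2.29° − 96.98° = -94.69°

-77.5 dB, -94.7°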